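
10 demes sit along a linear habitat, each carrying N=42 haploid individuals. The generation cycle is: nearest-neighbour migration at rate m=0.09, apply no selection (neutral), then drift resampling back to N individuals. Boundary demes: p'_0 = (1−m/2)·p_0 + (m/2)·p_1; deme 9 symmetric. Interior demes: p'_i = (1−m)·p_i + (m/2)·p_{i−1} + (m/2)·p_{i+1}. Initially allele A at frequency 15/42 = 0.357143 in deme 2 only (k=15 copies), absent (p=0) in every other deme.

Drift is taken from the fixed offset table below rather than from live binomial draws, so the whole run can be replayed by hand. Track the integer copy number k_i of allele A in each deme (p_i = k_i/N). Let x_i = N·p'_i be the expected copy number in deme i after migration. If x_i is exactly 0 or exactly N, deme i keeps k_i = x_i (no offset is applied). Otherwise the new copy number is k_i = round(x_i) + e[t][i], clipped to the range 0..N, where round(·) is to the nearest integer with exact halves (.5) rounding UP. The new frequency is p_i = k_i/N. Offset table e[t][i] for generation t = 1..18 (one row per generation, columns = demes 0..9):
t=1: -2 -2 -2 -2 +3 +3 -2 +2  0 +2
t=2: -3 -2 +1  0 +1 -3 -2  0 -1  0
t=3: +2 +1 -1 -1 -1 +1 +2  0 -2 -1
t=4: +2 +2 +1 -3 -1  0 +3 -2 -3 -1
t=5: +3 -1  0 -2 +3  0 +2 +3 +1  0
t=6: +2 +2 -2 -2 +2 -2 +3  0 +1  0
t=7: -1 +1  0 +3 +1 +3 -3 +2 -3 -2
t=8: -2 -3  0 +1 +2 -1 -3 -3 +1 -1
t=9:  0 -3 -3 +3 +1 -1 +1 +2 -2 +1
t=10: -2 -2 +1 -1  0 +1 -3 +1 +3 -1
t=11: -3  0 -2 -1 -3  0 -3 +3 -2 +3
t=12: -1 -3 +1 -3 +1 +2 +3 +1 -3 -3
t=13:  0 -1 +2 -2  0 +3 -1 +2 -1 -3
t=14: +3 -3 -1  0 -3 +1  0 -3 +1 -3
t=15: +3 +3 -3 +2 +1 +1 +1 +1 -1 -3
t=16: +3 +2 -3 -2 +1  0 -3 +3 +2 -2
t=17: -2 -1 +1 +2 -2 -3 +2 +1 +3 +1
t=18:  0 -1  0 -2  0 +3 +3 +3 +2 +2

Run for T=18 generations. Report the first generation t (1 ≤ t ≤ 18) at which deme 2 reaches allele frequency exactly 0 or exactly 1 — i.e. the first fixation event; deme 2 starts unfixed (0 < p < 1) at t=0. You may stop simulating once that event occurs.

16

t=0: k=[0 0 15 0 0 0 0 0 0 0]
t=1: x=[0.0000 0.6750 13.6500 0.6750 0.0000 0.0000 0.0000 0.0000 0.0000 0.0000] k=[0 0 12 0 0 0 0 0 0 0]
t=2: x=[0.0000 0.5400 10.9200 0.5400 0.0000 0.0000 0.0000 0.0000 0.0000 0.0000] k=[0 0 12 1 0 0 0 0 0 0]
t=3: x=[0.0000 0.5400 10.9650 1.4500 0.0450 0.0000 0.0000 0.0000 0.0000 0.0000] k=[0 2 10 0 0 0 0 0 0 0]
t=4: x=[0.0900 2.2700 9.1900 0.4500 0.0000 0.0000 0.0000 0.0000 0.0000 0.0000] k=[2 4 10 0 0 0 0 0 0 0]
t=5: x=[2.0900 4.1800 9.2800 0.4500 0.0000 0.0000 0.0000 0.0000 0.0000 0.0000] k=[5 3 9 0 0 0 0 0 0 0]
t=6: x=[4.9100 3.3600 8.3250 0.4050 0.0000 0.0000 0.0000 0.0000 0.0000 0.0000] k=[7 5 6 0 0 0 0 0 0 0]
t=7: x=[6.9100 5.1350 5.6850 0.2700 0.0000 0.0000 0.0000 0.0000 0.0000 0.0000] k=[6 6 6 3 0 0 0 0 0 0]
t=8: x=[6.0000 6.0000 5.8650 3.0000 0.1350 0.0000 0.0000 0.0000 0.0000 0.0000] k=[4 3 6 4 2 0 0 0 0 0]
t=9: x=[3.9550 3.1800 5.7750 4.0000 2.0000 0.0900 0.0000 0.0000 0.0000 0.0000] k=[4 0 3 7 3 0 0 0 0 0]
t=10: x=[3.8200 0.3150 3.0450 6.6400 3.0450 0.1350 0.0000 0.0000 0.0000 0.0000] k=[2 0 4 6 3 1 0 0 0 0]
t=11: x=[1.9100 0.2700 3.9100 5.7750 3.0450 1.0450 0.0450 0.0000 0.0000 0.0000] k=[0 0 2 5 0 1 0 0 0 0]
t=12: x=[0.0000 0.0900 2.0450 4.6400 0.2700 0.9100 0.0450 0.0000 0.0000 0.0000] k=[0 0 3 2 1 3 3 0 0 0]
t=13: x=[0.0000 0.1350 2.8200 2.0000 1.1350 2.9100 2.8650 0.1350 0.0000 0.0000] k=[0 0 5 0 1 6 2 2 0 0]
t=14: x=[0.0000 0.2250 4.5500 0.2700 1.1800 5.5950 2.1800 1.9100 0.0900 0.0000] k=[0 0 4 0 0 7 2 0 1 0]
t=15: x=[0.0000 0.1800 3.6400 0.1800 0.3150 6.4600 2.1350 0.1350 0.9100 0.0450] k=[0 3 1 2 1 7 3 1 0 0]
t=16: x=[0.1350 2.7750 1.1350 1.9100 1.3150 6.5500 3.0900 1.0450 0.0450 0.0000] k=[3 5 0 0 2 7 0 4 2 0]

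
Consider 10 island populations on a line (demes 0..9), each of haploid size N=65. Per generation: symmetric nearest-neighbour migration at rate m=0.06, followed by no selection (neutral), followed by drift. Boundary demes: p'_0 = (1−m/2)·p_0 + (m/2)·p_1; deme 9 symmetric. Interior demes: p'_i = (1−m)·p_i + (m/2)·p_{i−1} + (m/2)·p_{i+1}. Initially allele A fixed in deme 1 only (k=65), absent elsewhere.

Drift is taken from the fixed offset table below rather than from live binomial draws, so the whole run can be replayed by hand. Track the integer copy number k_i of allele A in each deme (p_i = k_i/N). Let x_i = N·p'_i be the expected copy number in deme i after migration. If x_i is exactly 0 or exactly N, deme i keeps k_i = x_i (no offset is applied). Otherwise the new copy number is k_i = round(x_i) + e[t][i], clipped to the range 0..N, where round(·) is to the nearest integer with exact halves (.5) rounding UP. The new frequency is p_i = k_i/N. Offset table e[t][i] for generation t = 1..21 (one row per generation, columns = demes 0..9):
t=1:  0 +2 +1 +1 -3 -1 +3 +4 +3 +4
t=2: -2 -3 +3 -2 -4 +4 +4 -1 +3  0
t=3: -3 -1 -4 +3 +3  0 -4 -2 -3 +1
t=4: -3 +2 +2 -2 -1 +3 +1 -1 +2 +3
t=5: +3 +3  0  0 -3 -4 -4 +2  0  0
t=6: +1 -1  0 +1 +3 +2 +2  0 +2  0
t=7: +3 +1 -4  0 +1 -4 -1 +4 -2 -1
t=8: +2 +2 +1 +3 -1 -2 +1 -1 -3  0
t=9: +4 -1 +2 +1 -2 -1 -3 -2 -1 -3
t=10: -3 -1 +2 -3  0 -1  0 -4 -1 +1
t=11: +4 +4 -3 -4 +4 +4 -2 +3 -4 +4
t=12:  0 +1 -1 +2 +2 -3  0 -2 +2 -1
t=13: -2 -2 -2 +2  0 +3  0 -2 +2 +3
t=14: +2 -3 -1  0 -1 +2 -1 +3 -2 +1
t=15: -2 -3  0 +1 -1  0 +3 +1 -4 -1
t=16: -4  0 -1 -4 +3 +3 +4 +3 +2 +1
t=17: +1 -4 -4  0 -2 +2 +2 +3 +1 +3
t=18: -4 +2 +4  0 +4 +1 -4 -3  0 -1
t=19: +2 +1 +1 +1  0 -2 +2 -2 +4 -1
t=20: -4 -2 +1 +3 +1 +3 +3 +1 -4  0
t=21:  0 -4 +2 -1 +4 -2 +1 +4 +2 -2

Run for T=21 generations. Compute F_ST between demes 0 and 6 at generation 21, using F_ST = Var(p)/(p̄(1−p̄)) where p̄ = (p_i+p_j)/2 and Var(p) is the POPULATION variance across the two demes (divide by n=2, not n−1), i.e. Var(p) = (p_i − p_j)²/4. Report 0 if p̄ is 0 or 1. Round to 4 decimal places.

t=0: k=[0 65 0 0 0 0 0 0 0 0]
t=1: x=[1.9500 61.1000 1.9500 0.0000 0.0000 0.0000 0.0000 0.0000 0.0000 0.0000] k=[2 63 3 0 0 0 0 0 0 0]
t=2: x=[3.8300 59.3700 4.7100 0.0900 0.0000 0.0000 0.0000 0.0000 0.0000 0.0000] k=[2 56 8 0 0 0 0 0 0 0]
t=3: x=[3.6200 52.9400 9.2000 0.2400 0.0000 0.0000 0.0000 0.0000 0.0000 0.0000] k=[1 52 5 3 0 0 0 0 0 0]
t=4: x=[2.5300 49.0600 6.3500 2.9700 0.0900 0.0000 0.0000 0.0000 0.0000 0.0000] k=[0 51 8 1 0 0 0 0 0 0]
t=5: x=[1.5300 48.1800 9.0800 1.1800 0.0300 0.0000 0.0000 0.0000 0.0000 0.0000] k=[5 51 9 1 0 0 0 0 0 0]
t=6: x=[6.3800 48.3600 10.0200 1.2100 0.0300 0.0000 0.0000 0.0000 0.0000 0.0000] k=[7 47 10 2 3 0 0 0 0 0]
t=7: x=[8.2000 44.6900 10.8700 2.2700 2.8800 0.0900 0.0000 0.0000 0.0000 0.0000] k=[11 46 7 2 4 0 0 0 0 0]
t=8: x=[12.0500 43.7800 8.0200 2.2100 3.8200 0.1200 0.0000 0.0000 0.0000 0.0000] k=[14 46 9 5 3 0 0 0 0 0]
t=9: x=[14.9600 43.9300 9.9900 5.0600 2.9700 0.0900 0.0000 0.0000 0.0000 0.0000] k=[19 43 12 6 1 0 0 0 0 0]
t=10: x=[19.7200 41.3500 12.7500 6.0300 1.1200 0.0300 0.0000 0.0000 0.0000 0.0000] k=[17 40 15 3 1 0 0 0 0 0]
t=11: x=[17.6900 38.5600 15.3900 3.3000 1.0300 0.0300 0.0000 0.0000 0.0000 0.0000] k=[22 43 12 0 5 4 0 0 0 0]
t=12: x=[22.6300 41.4400 12.5700 0.5100 4.8200 3.9100 0.1200 0.0000 0.0000 0.0000] k=[23 42 12 3 7 1 0 0 0 0]
t=13: x=[23.5700 40.5300 12.6300 3.3900 6.7000 1.1500 0.0300 0.0000 0.0000 0.0000] k=[22 39 11 5 7 4 0 0 0 0]
t=14: x=[22.5100 37.6500 11.6600 5.2400 6.8500 3.9700 0.1200 0.0000 0.0000 0.0000] k=[25 35 11 5 6 6 0 0 0 0]
t=15: x=[25.3000 33.9800 11.5400 5.2100 5.9700 5.8200 0.1800 0.0000 0.0000 0.0000] k=[23 31 12 6 5 6 3 0 0 0]
t=16: x=[23.2400 30.1900 12.3900 6.1500 5.0600 5.8800 3.0000 0.0900 0.0000 0.0000] k=[19 30 11 2 8 9 7 3 0 0]
t=17: x=[19.3300 29.1000 11.3000 2.4500 7.8500 8.9100 6.9400 3.0300 0.0900 0.0000] k=[20 25 7 2 6 11 9 6 1 0]
t=18: x=[20.1500 24.3100 7.3900 2.2700 6.0300 10.7900 8.9700 5.9400 1.1200 0.0300] k=[16 26 11 2 10 12 5 3 1 0]
t=19: x=[16.3000 25.2500 11.1800 2.5100 9.8200 11.7300 5.1500 3.0000 1.0300 0.0300] k=[18 26 12 4 10 10 7 1 5 0]
t=20: x=[18.2400 25.3400 12.1800 4.4200 9.8200 9.9100 6.9100 1.3000 4.7300 0.1500] k=[14 23 13 7 11 13 10 2 1 0]
t=21: x=[14.2700 22.4300 13.1200 7.3000 10.9400 12.8500 9.8500 2.2100 1.0000 0.0300] k=[14 18 15 6 15 11 11 6 3 0]

0.0034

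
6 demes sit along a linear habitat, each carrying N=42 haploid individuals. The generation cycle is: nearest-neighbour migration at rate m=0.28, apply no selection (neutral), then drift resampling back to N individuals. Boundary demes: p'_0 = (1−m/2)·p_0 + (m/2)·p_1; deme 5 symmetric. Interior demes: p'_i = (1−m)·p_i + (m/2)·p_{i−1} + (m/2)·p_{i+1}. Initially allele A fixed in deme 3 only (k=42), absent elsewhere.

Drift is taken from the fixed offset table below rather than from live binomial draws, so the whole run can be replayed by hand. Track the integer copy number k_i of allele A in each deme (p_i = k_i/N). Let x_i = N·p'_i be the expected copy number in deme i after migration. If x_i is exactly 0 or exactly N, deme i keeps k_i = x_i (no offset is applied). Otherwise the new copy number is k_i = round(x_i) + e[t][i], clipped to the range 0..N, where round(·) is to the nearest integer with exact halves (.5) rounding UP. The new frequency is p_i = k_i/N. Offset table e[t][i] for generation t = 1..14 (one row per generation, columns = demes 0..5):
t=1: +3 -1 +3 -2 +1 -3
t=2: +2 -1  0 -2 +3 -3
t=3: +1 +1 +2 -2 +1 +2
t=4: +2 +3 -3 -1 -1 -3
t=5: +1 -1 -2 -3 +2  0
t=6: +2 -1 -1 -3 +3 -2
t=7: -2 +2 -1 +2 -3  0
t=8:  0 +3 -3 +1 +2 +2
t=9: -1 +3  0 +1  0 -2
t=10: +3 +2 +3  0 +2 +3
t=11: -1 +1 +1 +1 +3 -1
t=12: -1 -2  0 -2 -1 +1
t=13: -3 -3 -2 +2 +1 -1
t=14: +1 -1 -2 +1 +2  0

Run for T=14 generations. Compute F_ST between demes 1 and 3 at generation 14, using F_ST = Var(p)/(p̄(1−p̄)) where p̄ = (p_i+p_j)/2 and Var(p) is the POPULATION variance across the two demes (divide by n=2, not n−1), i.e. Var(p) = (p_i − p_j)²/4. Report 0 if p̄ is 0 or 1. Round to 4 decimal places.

t=0: k=[0 0 0 42 0 0]
t=1: x=[0.0000 0.0000 5.8800 30.2400 5.8800 0.0000] k=[0 0 9 28 7 0]
t=2: x=[0.0000 1.2600 10.4000 22.4000 8.9600 0.9800] k=[0 0 10 20 12 0]
t=3: x=[0.0000 1.4000 10.0000 17.4800 11.4400 1.6800] k=[0 2 12 15 12 4]
t=4: x=[0.2800 3.1200 11.0200 14.1600 11.3000 5.1200] k=[2 6 8 13 10 2]
t=5: x=[2.5600 5.7200 8.4200 11.8800 9.3000 3.1200] k=[4 5 6 9 11 3]
t=6: x=[4.1400 5.0000 6.2800 8.8600 9.6000 4.1200] k=[6 4 5 6 13 2]
t=7: x=[5.7200 4.4200 5.0000 6.8400 10.4800 3.5400] k=[4 6 4 9 7 4]
t=8: x=[4.2800 5.4400 4.9800 8.0200 6.8600 4.4200] k=[4 8 2 9 9 6]
t=9: x=[4.5600 6.6000 3.8200 8.0200 8.5800 6.4200] k=[4 10 4 9 9 4]
t=10: x=[4.8400 8.3200 5.5400 8.3000 8.3000 4.7000] k=[8 10 9 8 10 8]
t=11: x=[8.2800 9.5800 9.0000 8.4200 9.4400 8.2800] k=[7 11 10 9 12 7]
t=12: x=[7.5600 10.3000 10.0000 9.5600 10.8800 7.7000] k=[7 8 10 8 10 9]
t=13: x=[7.1400 8.1400 9.4400 8.5600 9.5800 9.1400] k=[4 5 7 11 11 8]
t=14: x=[4.1400 5.1400 7.2800 10.4400 10.5800 8.4200] k=[5 4 5 11 13 8]

0.0473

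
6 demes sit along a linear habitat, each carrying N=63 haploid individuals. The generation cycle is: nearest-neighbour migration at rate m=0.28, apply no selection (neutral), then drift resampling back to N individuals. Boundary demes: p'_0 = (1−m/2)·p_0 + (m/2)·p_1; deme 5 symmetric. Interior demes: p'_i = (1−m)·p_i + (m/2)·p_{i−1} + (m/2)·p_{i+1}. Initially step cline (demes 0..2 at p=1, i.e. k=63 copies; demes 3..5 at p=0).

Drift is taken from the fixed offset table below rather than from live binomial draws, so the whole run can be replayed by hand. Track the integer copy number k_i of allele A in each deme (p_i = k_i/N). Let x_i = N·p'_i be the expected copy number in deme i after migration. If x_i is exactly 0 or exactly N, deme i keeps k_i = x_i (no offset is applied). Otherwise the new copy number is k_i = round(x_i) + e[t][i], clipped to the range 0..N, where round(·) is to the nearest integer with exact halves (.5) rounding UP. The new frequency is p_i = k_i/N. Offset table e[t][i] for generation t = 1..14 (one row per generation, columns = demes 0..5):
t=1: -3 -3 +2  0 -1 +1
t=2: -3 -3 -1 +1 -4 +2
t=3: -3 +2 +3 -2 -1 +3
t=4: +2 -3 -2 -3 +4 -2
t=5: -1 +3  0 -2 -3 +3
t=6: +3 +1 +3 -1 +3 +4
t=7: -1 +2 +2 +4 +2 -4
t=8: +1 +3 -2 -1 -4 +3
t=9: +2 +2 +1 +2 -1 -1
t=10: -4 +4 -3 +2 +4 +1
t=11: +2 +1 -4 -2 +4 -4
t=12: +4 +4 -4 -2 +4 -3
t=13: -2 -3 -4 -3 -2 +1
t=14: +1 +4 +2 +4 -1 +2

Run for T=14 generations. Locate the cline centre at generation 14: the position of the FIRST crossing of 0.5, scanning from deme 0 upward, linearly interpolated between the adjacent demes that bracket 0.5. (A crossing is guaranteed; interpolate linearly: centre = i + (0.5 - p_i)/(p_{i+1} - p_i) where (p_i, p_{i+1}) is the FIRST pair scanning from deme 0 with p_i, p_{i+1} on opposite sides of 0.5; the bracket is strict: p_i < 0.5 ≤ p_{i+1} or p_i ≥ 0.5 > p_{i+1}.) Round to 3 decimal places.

t=0: k=[63 63 63 0 0 0]
t=1: x=[63.0000 63.0000 54.1800 8.8200 0.0000 0.0000] k=[63 63 56 9 0 0]
t=2: x=[63.0000 62.0200 50.4000 14.3200 1.2600 0.0000] k=[63 59 49 15 0 0]
t=3: x=[62.4400 58.1600 45.6400 17.6600 2.1000 0.0000] k=[59 60 49 16 1 0]
t=4: x=[59.1400 58.3200 45.9200 18.5200 2.9600 0.1400] k=[61 55 44 16 7 0]
t=5: x=[60.1600 54.3000 41.6200 18.6600 7.2800 0.9800] k=[59 57 42 17 4 4]
t=6: x=[58.7200 55.1800 40.6000 18.6800 5.8200 4.0000] k=[62 56 44 18 9 8]
t=7: x=[61.1600 55.1600 42.0400 20.3800 10.1200 8.1400] k=[60 57 44 24 12 4]
t=8: x=[59.5800 55.6000 43.0200 25.1200 12.5600 5.1200] k=[61 59 41 24 9 8]
t=9: x=[60.7200 56.7600 41.1400 24.2800 10.9600 8.1400] k=[63 59 42 26 10 7]
t=10: x=[62.4400 57.1800 42.1400 26.0000 11.8200 7.4200] k=[58 61 39 28 16 8]
t=11: x=[58.4200 57.5000 40.5400 27.8600 16.5600 9.1200] k=[60 59 37 26 21 5]
t=12: x=[59.8600 56.0600 38.5400 26.8400 19.4600 7.2400] k=[63 60 35 25 23 4]
t=13: x=[62.5800 56.9200 37.1000 26.1200 20.6200 6.6600] k=[61 54 33 23 19 8]
t=14: x=[60.0200 52.0400 34.5400 23.8400 18.0200 9.5400] k=[61 56 37 28 17 12]

2.611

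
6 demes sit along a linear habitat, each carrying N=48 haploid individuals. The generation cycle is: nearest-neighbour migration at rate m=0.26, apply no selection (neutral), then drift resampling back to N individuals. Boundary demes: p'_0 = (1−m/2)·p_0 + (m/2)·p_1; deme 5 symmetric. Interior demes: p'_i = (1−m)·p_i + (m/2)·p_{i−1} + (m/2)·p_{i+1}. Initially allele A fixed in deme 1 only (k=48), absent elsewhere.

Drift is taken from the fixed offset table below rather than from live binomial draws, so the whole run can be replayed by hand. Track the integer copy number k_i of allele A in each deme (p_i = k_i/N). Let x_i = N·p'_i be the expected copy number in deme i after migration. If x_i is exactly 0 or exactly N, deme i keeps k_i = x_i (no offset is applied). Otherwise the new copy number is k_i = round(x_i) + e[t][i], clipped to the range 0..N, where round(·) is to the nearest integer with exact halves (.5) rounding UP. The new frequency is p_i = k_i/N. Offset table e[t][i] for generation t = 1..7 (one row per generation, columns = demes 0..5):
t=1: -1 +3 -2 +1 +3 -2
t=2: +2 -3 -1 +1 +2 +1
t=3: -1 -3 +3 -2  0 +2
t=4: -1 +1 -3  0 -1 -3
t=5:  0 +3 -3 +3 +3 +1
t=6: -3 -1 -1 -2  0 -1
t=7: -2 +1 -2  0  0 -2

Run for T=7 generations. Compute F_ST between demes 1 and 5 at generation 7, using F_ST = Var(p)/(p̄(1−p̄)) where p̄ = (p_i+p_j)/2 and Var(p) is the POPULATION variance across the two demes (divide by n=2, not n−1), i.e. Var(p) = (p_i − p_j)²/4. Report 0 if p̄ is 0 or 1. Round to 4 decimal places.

0.1852

t=0: k=[0 48 0 0 0 0]
t=1: x=[6.2400 35.5200 6.2400 0.0000 0.0000 0.0000] k=[5 39 4 0 0 0]
t=2: x=[9.4200 30.0300 8.0300 0.5200 0.0000 0.0000] k=[11 27 7 2 0 0]
t=3: x=[13.0800 22.3200 8.9500 2.3900 0.2600 0.0000] k=[12 19 12 0 0 0]
t=4: x=[12.9100 17.1800 11.3500 1.5600 0.0000 0.0000] k=[12 18 8 2 0 0]
t=5: x=[12.7800 15.9200 8.5200 2.5200 0.2600 0.0000] k=[13 19 6 6 3 0]
t=6: x=[13.7800 16.5300 7.6900 5.6100 3.0000 0.3900] k=[11 16 7 4 3 0]
t=7: x=[11.6500 14.1800 7.7800 4.2600 2.7400 0.3900] k=[10 15 6 4 3 0]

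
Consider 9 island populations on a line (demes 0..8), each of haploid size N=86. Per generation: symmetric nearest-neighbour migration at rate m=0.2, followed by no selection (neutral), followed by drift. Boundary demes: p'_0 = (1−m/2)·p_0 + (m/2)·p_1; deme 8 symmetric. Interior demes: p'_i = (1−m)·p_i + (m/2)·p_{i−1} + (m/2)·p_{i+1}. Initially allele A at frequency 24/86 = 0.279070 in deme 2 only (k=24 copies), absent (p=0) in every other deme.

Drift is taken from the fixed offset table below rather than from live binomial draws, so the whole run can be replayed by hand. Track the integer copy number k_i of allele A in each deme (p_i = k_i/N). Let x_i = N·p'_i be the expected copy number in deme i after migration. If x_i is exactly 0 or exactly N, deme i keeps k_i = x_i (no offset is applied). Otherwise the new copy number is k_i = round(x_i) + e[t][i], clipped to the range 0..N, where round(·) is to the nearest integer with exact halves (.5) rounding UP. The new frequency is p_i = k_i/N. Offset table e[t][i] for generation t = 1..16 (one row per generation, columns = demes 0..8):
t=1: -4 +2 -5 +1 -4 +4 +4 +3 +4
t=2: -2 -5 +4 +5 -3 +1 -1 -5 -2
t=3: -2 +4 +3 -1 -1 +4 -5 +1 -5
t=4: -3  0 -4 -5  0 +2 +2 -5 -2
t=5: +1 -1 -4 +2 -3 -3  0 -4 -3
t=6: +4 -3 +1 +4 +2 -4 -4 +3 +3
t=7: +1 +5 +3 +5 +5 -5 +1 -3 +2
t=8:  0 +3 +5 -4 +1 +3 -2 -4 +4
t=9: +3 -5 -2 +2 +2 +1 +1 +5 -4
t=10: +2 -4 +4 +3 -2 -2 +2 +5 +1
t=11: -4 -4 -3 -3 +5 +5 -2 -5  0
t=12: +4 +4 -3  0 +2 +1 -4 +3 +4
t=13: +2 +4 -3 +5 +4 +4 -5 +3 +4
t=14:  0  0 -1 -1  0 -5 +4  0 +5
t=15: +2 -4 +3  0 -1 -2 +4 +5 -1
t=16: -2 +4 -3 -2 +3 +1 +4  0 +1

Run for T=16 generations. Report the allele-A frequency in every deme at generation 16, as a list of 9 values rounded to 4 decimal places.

[0.1395, 0.1395, 0.0814, 0.1395, 0.1977, 0.0930, 0.1628, 0.1395, 0.1512]

t=0: k=[0 0 24 0 0 0 0 0 0]
t=1: x=[0.0000 2.4000 19.2000 2.4000 0.0000 0.0000 0.0000 0.0000 0.0000] k=[0 4 14 3 0 0 0 0 0]
t=2: x=[0.4000 4.6000 11.9000 3.8000 0.3000 0.0000 0.0000 0.0000 0.0000] k=[0 0 16 9 0 0 0 0 0]
t=3: x=[0.0000 1.6000 13.7000 8.8000 0.9000 0.0000 0.0000 0.0000 0.0000] k=[0 6 17 8 0 0 0 0 0]
t=4: x=[0.6000 6.5000 15.0000 8.1000 0.8000 0.0000 0.0000 0.0000 0.0000] k=[0 7 11 3 1 0 0 0 0]
t=5: x=[0.7000 6.7000 9.8000 3.6000 1.1000 0.1000 0.0000 0.0000 0.0000] k=[2 6 6 6 0 0 0 0 0]
t=6: x=[2.4000 5.6000 6.0000 5.4000 0.6000 0.0000 0.0000 0.0000 0.0000] k=[6 3 7 9 3 0 0 0 0]
t=7: x=[5.7000 3.7000 6.8000 8.2000 3.3000 0.3000 0.0000 0.0000 0.0000] k=[7 9 10 13 8 0 0 0 0]
t=8: x=[7.2000 8.9000 10.2000 12.2000 7.7000 0.8000 0.0000 0.0000 0.0000] k=[7 12 15 8 9 4 0 0 0]
t=9: x=[7.5000 11.8000 14.0000 8.8000 8.4000 4.1000 0.4000 0.0000 0.0000] k=[11 7 12 11 10 5 1 0 0]
t=10: x=[10.6000 7.9000 11.4000 11.0000 9.6000 5.1000 1.3000 0.1000 0.0000] k=[13 4 15 14 8 3 3 5 0]
t=11: x=[12.1000 6.0000 13.8000 13.5000 8.1000 3.5000 3.2000 4.3000 0.5000] k=[8 2 11 11 13 9 1 0 1]
t=12: x=[7.4000 3.5000 10.1000 11.2000 12.4000 8.6000 1.7000 0.2000 0.9000] k=[11 8 7 11 14 10 0 3 5]
t=13: x=[10.7000 8.2000 7.5000 10.9000 13.3000 9.4000 1.3000 2.9000 4.8000] k=[13 12 5 16 17 13 0 6 9]
t=14: x=[12.9000 11.4000 6.8000 15.0000 16.5000 12.1000 1.9000 5.7000 8.7000] k=[13 11 6 14 17 7 6 6 14]
t=15: x=[12.8000 10.7000 7.3000 13.5000 15.7000 7.9000 6.1000 6.8000 13.2000] k=[15 7 10 14 15 6 10 12 12]
t=16: x=[14.2000 8.1000 10.1000 13.7000 14.0000 7.3000 9.8000 11.8000 12.0000] k=[12 12 7 12 17 8 14 12 13]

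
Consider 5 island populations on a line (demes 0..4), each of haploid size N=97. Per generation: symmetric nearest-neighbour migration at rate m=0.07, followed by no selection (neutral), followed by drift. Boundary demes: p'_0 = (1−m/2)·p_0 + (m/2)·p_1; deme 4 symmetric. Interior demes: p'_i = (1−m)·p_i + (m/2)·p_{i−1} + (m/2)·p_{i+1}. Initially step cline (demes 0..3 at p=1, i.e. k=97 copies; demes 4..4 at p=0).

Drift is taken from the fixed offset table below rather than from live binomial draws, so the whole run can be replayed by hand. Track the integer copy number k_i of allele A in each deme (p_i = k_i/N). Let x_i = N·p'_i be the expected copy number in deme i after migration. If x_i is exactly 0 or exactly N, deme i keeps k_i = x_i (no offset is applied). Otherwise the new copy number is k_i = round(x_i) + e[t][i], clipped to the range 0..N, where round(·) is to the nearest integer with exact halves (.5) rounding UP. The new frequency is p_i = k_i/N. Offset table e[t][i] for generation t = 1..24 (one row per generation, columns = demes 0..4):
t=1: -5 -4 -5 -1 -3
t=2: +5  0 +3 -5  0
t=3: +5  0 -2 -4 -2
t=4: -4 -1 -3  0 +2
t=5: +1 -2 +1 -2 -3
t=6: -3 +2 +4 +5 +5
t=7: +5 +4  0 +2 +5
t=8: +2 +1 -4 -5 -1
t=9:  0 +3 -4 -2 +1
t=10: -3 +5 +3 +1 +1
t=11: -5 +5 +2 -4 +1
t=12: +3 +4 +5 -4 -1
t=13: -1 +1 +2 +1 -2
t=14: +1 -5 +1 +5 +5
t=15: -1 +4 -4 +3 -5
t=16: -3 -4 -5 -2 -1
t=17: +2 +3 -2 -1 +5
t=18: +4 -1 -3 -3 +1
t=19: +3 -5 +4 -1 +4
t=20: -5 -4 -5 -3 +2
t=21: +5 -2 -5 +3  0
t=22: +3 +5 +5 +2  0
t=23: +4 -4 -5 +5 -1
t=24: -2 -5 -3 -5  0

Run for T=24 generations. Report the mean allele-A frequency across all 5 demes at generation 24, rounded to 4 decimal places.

0.7299

t=0: k=[97 97 97 97 0]
t=1: x=[97.0000 97.0000 97.0000 93.6050 3.3950] k=[97 97 97 93 0]
t=2: x=[97.0000 97.0000 96.8600 89.8850 3.2550] k=[97 97 97 85 3]
t=3: x=[97.0000 97.0000 96.5800 82.5500 5.8700] k=[97 97 95 79 4]
t=4: x=[97.0000 96.9300 94.5100 76.9350 6.6250] k=[97 96 92 77 9]
t=5: x=[96.9650 95.8950 91.6150 75.1450 11.3800] k=[97 94 93 73 8]
t=6: x=[96.8950 94.0700 92.3350 71.4250 10.2750] k=[94 96 96 76 15]
t=7: x=[94.0700 95.9300 95.3000 74.5650 17.1350] k=[97 97 95 77 22]
t=8: x=[97.0000 96.9300 94.4400 75.7050 23.9250] k=[97 97 90 71 23]
t=9: x=[97.0000 96.7550 89.5800 69.9850 24.6800] k=[97 97 86 68 26]
t=10: x=[97.0000 96.6150 85.7550 67.1600 27.4700] k=[97 97 89 68 28]
t=11: x=[97.0000 96.7200 88.5450 67.3350 29.4000] k=[97 97 91 63 30]
t=12: x=[97.0000 96.7900 90.2300 62.8250 31.1550] k=[97 97 95 59 30]
t=13: x=[97.0000 96.9300 93.8100 59.2450 31.0150] k=[97 97 96 60 29]
t=14: x=[97.0000 96.9650 94.7750 60.1750 30.0850] k=[97 92 96 65 35]
t=15: x=[96.8250 92.3150 94.7750 65.0350 36.0500] k=[96 96 91 68 31]
t=16: x=[96.0000 95.8250 90.3700 67.5100 32.2950] k=[93 92 85 66 31]
t=17: x=[92.9650 91.7900 84.5800 65.4400 32.2250] k=[95 95 83 64 37]
t=18: x=[95.0000 94.5800 82.7550 63.7200 37.9450] k=[97 94 80 61 39]
t=19: x=[96.8950 93.6150 79.8250 60.8950 39.7700] k=[97 89 84 60 44]
t=20: x=[96.7200 89.1050 83.3350 60.2800 44.5600] k=[92 85 78 57 47]
t=21: x=[91.7550 85.0000 77.5100 57.3850 47.3500] k=[97 83 73 60 47]
t=22: x=[96.5100 83.1400 72.8950 60.0000 47.4550] k=[97 88 78 62 47]
t=23: x=[96.6850 87.9650 77.7900 62.0350 47.5250] k=[97 84 73 67 47]
t=24: x=[96.5450 84.0700 73.1750 66.5100 47.7000] k=[95 79 70 62 48]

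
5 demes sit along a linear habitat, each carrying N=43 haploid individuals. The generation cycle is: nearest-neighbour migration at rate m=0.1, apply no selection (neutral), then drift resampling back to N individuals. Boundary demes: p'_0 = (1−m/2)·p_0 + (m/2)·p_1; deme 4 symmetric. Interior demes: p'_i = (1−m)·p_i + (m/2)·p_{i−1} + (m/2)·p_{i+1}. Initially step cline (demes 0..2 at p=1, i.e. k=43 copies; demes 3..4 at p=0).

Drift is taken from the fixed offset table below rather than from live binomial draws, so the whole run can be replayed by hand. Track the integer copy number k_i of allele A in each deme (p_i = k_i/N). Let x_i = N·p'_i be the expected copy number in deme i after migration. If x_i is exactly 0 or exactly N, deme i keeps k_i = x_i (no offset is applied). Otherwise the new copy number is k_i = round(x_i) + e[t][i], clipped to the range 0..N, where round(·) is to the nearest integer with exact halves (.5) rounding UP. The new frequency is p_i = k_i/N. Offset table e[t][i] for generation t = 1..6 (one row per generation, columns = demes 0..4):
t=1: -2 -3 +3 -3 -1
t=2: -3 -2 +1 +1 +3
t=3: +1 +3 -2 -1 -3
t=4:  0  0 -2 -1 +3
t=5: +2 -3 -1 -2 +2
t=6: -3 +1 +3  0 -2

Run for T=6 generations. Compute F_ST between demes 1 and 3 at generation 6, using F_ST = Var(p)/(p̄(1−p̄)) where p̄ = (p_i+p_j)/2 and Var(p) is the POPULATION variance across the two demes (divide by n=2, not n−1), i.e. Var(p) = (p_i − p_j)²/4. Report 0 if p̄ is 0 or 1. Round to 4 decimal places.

t=0: k=[43 43 43 0 0]
t=1: x=[43.0000 43.0000 40.8500 2.1500 0.0000] k=[43 43 43 0 0]
t=2: x=[43.0000 43.0000 40.8500 2.1500 0.0000] k=[43 43 42 3 0]
t=3: x=[43.0000 42.9500 40.1000 4.8000 0.1500] k=[43 43 38 4 0]
t=4: x=[43.0000 42.7500 36.5500 5.5000 0.2000] k=[43 43 35 5 3]
t=5: x=[43.0000 42.6000 33.9000 6.4000 3.1000] k=[43 40 33 4 5]
t=6: x=[42.8500 39.8000 31.9000 5.5000 4.9500] k=[40 41 35 6 3]

0.6683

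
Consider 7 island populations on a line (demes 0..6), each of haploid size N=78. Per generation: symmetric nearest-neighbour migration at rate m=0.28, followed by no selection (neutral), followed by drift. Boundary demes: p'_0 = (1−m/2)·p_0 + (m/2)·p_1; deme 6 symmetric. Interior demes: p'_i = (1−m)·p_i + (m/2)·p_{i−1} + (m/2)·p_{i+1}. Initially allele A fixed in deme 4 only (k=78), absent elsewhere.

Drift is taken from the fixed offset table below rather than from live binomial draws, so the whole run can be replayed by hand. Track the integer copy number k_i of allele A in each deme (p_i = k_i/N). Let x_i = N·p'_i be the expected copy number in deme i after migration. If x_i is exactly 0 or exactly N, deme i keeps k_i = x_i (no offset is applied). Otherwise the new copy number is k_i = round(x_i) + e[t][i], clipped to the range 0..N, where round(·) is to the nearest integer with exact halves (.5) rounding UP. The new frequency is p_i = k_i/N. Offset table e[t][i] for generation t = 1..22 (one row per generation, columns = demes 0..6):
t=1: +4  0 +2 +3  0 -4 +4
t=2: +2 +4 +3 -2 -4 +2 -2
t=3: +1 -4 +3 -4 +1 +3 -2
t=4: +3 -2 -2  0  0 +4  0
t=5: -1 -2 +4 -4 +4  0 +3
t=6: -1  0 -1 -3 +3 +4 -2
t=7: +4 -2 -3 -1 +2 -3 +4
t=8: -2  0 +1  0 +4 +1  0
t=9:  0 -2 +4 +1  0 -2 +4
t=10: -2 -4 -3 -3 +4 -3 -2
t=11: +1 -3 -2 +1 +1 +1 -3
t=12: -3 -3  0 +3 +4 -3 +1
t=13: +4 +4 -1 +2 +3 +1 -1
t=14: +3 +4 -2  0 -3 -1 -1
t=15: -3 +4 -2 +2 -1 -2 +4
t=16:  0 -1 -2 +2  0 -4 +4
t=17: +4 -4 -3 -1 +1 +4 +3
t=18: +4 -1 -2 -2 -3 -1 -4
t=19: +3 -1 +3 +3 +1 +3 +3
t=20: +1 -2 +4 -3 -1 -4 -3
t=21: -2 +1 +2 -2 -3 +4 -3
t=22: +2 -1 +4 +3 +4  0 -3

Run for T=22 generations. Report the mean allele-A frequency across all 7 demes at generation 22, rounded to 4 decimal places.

0.1923

t=0: k=[0 0 0 0 78 0 0]
t=1: x=[0.0000 0.0000 0.0000 10.9200 56.1600 10.9200 0.0000] k=[0 0 0 14 56 7 0]
t=2: x=[0.0000 0.0000 1.9600 17.9200 43.2600 12.8800 0.9800] k=[0 0 5 16 39 15 0]
t=3: x=[0.0000 0.7000 5.8400 17.6800 32.4200 16.2600 2.1000] k=[0 0 9 14 33 19 0]
t=4: x=[0.0000 1.2600 8.4400 15.9600 28.3800 18.3000 2.6600] k=[0 0 6 16 28 22 3]
t=5: x=[0.0000 0.8400 6.5600 16.2800 25.4800 20.1800 5.6600] k=[0 0 11 12 29 20 9]
t=6: x=[0.0000 1.5400 9.6000 14.2400 25.3600 19.7200 10.5400] k=[0 2 9 11 28 24 9]
t=7: x=[0.2800 2.7000 8.3000 13.1000 25.0600 22.4600 11.1000] k=[4 1 5 12 27 19 15]
t=8: x=[3.5800 1.9800 5.4200 13.1200 23.7800 19.5600 15.5600] k=[2 2 6 13 28 21 16]
t=9: x=[2.0000 2.5600 6.4200 14.1200 24.9200 21.2800 16.7000] k=[2 1 10 15 25 19 21]
t=10: x=[1.8600 2.4000 9.4400 15.7000 22.7600 20.1200 20.7200] k=[0 0 6 13 27 17 19]
t=11: x=[0.0000 0.8400 6.1400 13.9800 23.6400 18.6800 18.7200] k=[0 0 4 15 25 20 16]
t=12: x=[0.0000 0.5600 4.9800 14.8600 22.9000 20.1400 16.5600] k=[0 0 5 18 27 17 18]
t=13: x=[0.0000 0.7000 6.1200 17.4400 24.3400 18.5400 17.8600] k=[0 5 5 19 27 20 17]
t=14: x=[0.7000 4.3000 6.9600 18.1600 24.9000 20.5600 17.4200] k=[4 8 5 18 22 20 16]
t=15: x=[4.5600 7.0200 7.2400 16.7400 21.1600 19.7200 16.5600] k=[2 11 5 19 20 18 21]
t=16: x=[3.2600 8.9000 7.8000 17.1800 19.5800 18.7000 20.5800] k=[3 8 6 19 20 15 25]
t=17: x=[3.7000 7.0200 8.1000 17.3200 19.1600 17.1000 23.6000] k=[8 3 5 16 20 21 27]
t=18: x=[7.3000 3.9800 6.2600 15.0200 19.5800 21.7000 26.1600] k=[11 3 4 13 17 21 22]
t=19: x=[9.8800 4.2600 5.1200 12.3000 17.0000 20.5800 21.8600] k=[13 3 8 15 18 24 25]
t=20: x=[11.6000 5.1000 8.2800 14.4400 18.4200 23.3000 24.8600] k=[13 3 12 11 17 19 22]
t=21: x=[11.6000 5.6600 10.6000 11.9800 16.4400 19.1400 21.5800] k=[10 7 13 10 13 23 19]
t=22: x=[9.5800 8.2600 11.7400 10.8400 13.9800 21.0400 19.5600] k=[12 7 16 14 18 21 17]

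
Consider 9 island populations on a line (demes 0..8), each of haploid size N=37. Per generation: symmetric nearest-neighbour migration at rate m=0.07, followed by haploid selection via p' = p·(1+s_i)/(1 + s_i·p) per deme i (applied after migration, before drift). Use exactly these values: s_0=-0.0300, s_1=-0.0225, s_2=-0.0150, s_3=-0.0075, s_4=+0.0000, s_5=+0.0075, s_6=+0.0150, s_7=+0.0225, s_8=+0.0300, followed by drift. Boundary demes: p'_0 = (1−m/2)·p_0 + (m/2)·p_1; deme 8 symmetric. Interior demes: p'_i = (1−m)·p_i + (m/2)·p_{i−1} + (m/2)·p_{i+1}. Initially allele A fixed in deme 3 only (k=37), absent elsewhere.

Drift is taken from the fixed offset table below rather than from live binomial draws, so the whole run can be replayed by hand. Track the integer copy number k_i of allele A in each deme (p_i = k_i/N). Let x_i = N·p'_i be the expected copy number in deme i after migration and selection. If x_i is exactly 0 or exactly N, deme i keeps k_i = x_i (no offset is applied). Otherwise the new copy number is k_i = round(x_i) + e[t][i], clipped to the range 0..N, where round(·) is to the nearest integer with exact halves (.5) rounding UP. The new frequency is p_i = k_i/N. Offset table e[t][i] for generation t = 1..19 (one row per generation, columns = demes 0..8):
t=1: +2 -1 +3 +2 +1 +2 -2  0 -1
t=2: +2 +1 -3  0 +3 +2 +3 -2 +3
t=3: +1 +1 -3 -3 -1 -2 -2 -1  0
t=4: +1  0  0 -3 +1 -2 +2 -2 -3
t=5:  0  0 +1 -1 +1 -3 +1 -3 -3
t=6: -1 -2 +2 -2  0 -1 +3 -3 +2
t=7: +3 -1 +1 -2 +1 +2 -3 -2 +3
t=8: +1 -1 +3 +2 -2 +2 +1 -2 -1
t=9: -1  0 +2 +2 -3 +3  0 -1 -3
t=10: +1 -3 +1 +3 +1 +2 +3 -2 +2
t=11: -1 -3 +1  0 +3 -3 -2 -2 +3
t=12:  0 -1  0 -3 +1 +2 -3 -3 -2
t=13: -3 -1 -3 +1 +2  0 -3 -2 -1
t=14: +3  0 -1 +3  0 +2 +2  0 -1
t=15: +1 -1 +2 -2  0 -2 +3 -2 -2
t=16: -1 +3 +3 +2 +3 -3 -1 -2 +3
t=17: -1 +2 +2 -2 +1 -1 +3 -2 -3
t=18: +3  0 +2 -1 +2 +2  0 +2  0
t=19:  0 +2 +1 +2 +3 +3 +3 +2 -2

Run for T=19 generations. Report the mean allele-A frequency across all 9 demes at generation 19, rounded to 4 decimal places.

t=0: k=[0 0 0 37 0 0 0 0 0]
t=1: x=[0.0000 0.0000 1.2762 34.3918 1.2950 0.0000 0.0000 0.0000 0.0000] k=[0 0 4 36 2 0 0 0 0]
t=2: x=[0.0000 0.1369 4.9152 33.6672 3.1200 0.0705 0.0000 0.0000 0.0000] k=[0 1 2 34 6 2 0 0 0]
t=3: x=[0.0340 0.9781 3.0425 31.8668 6.8400 2.0847 0.0710 0.0000 0.0000] k=[1 2 0 29 6 0 0 0 0]
t=4: x=[1.0048 1.8545 1.0692 27.1256 6.5950 0.2116 0.0000 0.0000 0.0000] k=[2 2 1 24 8 0 0 0 0]
t=5: x=[1.9432 1.9231 1.8138 22.5688 8.2800 0.2821 0.0000 0.0000 0.0000] k=[2 2 3 22 9 0 0 0 0]
t=6: x=[1.9432 1.9917 3.5808 20.8115 9.1400 0.3173 0.0000 0.0000 0.0000] k=[1 0 6 19 9 0 0 0 0]
t=7: x=[0.9368 0.2395 6.1669 18.1254 9.0350 0.3173 0.0000 0.0000 0.0000] k=[4 0 7 16 10 2 0 0 0]
t=8: x=[3.7560 0.3764 6.9840 15.4073 9.9300 2.2256 0.0710 0.0000 0.0000] k=[5 0 10 17 8 4 1 0 0]
t=9: x=[4.6986 0.5134 9.7858 16.3713 8.1750 4.0619 1.0856 0.0358 0.0000] k=[4 1 12 18 5 7 1 0 0]
t=10: x=[3.7901 1.4578 11.7037 17.2657 5.5250 6.7612 1.1921 0.0358 0.0000] k=[5 0 13 20 7 9 4 0 0]
t=11: x=[4.6986 0.6161 12.6638 19.2305 7.5250 8.8050 4.0888 0.1431 0.0000] k=[4 0 14 19 11 6 2 0 0]
t=12: x=[3.7560 0.6161 13.5549 18.4754 11.1050 6.0728 2.0993 0.0716 0.0000] k=[4 0 14 15 12 8 0 0 0]
t=13: x=[3.7560 0.6161 13.4155 14.7931 11.9650 7.9064 0.2842 0.0000 0.0000] k=[1 0 10 16 14 8 0 0 0]
t=14: x=[0.9368 0.3764 9.7511 15.6520 13.8600 7.9767 0.2842 0.0000 0.0000] k=[4 0 9 19 14 10 2 0 0]
t=15: x=[3.7560 0.4449 8.9322 18.4054 14.0350 9.9141 2.2411 0.0716 0.0000] k=[5 0 11 16 14 8 5 0 0]
t=16: x=[4.6986 0.5476 10.6748 15.6869 13.8600 8.1524 4.9940 0.1789 0.0000] k=[4 4 14 18 17 5 4 0 0]
t=17: x=[3.8926 4.2634 13.6595 17.7555 16.6150 5.4195 3.9472 0.1431 0.0000] k=[3 6 16 16 18 4 7 0 0]
t=18: x=[3.0195 6.1278 15.5137 16.0016 17.4400 4.6252 6.7316 0.2505 0.0000] k=[6 6 18 15 19 7 7 2 0]
t=19: x=[5.8485 6.3001 17.3357 15.1776 18.4400 7.4644 6.9083 2.1496 0.0721] k=[6 8 18 17 21 10 10 4 0]

0.2823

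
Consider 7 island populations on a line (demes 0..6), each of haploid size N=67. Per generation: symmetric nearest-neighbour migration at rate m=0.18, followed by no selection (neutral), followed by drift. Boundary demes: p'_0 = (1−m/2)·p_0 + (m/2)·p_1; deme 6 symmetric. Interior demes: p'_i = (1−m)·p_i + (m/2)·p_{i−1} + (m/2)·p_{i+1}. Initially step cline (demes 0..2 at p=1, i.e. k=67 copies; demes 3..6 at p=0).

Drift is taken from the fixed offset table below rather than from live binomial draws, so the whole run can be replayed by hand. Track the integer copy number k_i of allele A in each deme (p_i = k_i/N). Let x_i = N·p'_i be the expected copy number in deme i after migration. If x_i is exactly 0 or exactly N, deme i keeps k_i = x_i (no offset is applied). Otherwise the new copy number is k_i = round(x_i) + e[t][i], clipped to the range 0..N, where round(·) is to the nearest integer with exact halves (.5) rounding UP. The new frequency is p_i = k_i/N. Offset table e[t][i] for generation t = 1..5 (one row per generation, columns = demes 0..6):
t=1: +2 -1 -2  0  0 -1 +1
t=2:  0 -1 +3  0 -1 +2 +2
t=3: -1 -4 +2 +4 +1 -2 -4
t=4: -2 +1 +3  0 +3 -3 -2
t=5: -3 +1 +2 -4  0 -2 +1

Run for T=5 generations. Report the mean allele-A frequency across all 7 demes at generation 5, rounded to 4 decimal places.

0.4328

t=0: k=[67 67 67 0 0 0 0]
t=1: x=[67.0000 67.0000 60.9700 6.0300 0.0000 0.0000 0.0000] k=[67 67 59 6 0 0 0]
t=2: x=[67.0000 66.2800 54.9500 10.2300 0.5400 0.0000 0.0000] k=[67 65 58 10 0 0 0]
t=3: x=[66.8200 64.5500 54.3100 13.4200 0.9000 0.0000 0.0000] k=[66 61 56 17 2 0 0]
t=4: x=[65.5500 61.0000 52.9400 19.1600 3.1700 0.1800 0.0000] k=[64 62 56 19 6 0 0]
t=5: x=[63.8200 61.6400 53.2100 21.1600 6.6300 0.5400 0.0000] k=[61 63 55 17 7 0 0]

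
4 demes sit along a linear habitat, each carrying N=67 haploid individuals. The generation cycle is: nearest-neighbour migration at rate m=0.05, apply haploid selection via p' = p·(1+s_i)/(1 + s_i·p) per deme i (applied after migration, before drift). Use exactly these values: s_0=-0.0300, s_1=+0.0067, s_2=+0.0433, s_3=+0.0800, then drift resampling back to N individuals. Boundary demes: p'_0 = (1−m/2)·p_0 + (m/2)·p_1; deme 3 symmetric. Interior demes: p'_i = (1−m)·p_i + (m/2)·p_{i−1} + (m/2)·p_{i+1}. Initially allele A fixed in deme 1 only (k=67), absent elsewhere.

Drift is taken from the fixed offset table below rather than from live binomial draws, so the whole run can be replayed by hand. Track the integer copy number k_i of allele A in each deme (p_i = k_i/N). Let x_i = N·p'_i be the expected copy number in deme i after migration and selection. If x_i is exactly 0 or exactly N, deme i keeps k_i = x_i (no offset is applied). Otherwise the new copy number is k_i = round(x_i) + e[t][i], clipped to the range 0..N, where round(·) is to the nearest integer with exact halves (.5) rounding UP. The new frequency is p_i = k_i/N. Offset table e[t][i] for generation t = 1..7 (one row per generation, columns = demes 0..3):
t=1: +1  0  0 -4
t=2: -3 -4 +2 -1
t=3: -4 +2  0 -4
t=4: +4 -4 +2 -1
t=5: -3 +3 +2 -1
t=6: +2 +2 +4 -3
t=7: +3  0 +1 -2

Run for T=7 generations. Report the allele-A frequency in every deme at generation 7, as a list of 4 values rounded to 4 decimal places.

t=0: k=[0 67 0 0]
t=1: x=[1.6260 63.6712 1.7456 0.0000] k=[3 64 2 0]
t=2: x=[4.3982 60.9618 3.6433 0.0540] k=[1 57 6 0]
t=3: x=[2.3305 54.3935 7.3994 0.1620] k=[0 56 7 0]
t=4: x=[1.3589 53.4473 8.3551 0.1890] k=[5 49 10 0]
t=5: x=[5.9332 47.0188 11.1124 0.2699] k=[3 50 13 0]
t=6: x=[4.0573 47.9911 14.0653 0.3509] k=[6 50 18 0]
t=7: x=[6.9090 48.1905 18.9202 0.4857] k=[10 48 20 0]

[0.1493, 0.7164, 0.2985, 0.0000]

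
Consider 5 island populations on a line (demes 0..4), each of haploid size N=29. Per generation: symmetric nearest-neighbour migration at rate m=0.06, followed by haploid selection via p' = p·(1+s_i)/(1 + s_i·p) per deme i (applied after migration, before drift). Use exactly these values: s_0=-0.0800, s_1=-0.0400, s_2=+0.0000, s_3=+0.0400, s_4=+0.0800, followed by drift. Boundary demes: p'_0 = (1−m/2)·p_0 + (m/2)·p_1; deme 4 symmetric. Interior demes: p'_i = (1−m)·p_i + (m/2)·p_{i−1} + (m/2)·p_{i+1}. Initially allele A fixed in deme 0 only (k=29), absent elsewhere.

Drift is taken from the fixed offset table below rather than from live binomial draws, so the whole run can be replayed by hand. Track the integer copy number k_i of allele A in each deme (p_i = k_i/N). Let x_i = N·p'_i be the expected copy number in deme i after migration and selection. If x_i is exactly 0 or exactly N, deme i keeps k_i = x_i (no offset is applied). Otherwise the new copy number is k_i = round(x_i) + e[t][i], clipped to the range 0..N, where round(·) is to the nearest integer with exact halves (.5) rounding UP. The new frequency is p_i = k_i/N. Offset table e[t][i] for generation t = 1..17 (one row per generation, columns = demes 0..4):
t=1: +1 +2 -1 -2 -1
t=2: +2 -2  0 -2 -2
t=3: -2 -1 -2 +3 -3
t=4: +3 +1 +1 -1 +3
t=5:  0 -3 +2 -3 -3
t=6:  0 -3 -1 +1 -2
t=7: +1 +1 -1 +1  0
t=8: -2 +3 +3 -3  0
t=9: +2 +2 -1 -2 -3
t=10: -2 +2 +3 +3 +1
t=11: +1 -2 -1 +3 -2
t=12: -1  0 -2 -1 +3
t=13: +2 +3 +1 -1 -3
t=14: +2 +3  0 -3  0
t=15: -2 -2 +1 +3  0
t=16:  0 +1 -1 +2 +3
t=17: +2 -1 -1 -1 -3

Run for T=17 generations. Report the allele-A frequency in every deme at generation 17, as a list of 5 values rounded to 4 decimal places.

[0.6207, 0.4138, 0.1034, 0.1724, 0.0000]

t=0: k=[29 0 0 0 0]
t=1: x=[28.0568 0.8362 0.0000 0.0000 0.0000] k=[29 3 0 0 0]
t=2: x=[28.1542 3.5605 0.0900 0.0000 0.0000] k=[29 2 0 0 0]
t=3: x=[28.1217 2.6501 0.0600 0.0000 0.0000] k=[26 2 0 0 0]
t=4: x=[25.0011 2.5630 0.0600 0.0000 0.0000] k=[28 4 1 0 0]
t=5: x=[27.1400 4.4734 1.0600 0.0312 0.0000] k=[27 1 3 0 0]
t=6: x=[26.0032 1.7709 2.8500 0.0936 0.0000] k=[26 0 2 1 0]
t=7: x=[24.9374 0.8073 1.9100 1.0386 0.0324] k=[26 2 1 2 0]
t=8: x=[25.0011 2.5920 1.0600 1.9812 0.0648] k=[23 6 4 0 0]
t=9: x=[22.0594 6.2476 3.9400 0.1248 0.0000] k=[24 8 3 0 0]
t=10: x=[23.1398 8.0897 3.0600 0.0936 0.0000] k=[21 10 6 3 0]
t=11: x=[20.1663 9.9416 6.0300 3.1071 0.0972] k=[21 8 5 6 0]
t=12: x=[20.1042 8.0603 5.1200 5.9739 0.1943] k=[19 8 3 5 3]
t=13: x=[18.1091 7.9424 3.2100 5.0413 3.2771] k=[20 11 4 4 0]
t=14: x=[19.1964 10.7821 4.2100 4.0137 0.1296] k=[21 14 4 1 0]
t=15: x=[20.2905 13.6148 4.2100 1.1008 0.0324] k=[18 12 5 4 0]
t=16: x=[17.2420 11.6841 5.1800 4.0446 0.1296] k=[17 13 4 6 3]
t=17: x=[16.2881 12.5586 4.3300 6.0353 3.3090] k=[18 12 3 5 0]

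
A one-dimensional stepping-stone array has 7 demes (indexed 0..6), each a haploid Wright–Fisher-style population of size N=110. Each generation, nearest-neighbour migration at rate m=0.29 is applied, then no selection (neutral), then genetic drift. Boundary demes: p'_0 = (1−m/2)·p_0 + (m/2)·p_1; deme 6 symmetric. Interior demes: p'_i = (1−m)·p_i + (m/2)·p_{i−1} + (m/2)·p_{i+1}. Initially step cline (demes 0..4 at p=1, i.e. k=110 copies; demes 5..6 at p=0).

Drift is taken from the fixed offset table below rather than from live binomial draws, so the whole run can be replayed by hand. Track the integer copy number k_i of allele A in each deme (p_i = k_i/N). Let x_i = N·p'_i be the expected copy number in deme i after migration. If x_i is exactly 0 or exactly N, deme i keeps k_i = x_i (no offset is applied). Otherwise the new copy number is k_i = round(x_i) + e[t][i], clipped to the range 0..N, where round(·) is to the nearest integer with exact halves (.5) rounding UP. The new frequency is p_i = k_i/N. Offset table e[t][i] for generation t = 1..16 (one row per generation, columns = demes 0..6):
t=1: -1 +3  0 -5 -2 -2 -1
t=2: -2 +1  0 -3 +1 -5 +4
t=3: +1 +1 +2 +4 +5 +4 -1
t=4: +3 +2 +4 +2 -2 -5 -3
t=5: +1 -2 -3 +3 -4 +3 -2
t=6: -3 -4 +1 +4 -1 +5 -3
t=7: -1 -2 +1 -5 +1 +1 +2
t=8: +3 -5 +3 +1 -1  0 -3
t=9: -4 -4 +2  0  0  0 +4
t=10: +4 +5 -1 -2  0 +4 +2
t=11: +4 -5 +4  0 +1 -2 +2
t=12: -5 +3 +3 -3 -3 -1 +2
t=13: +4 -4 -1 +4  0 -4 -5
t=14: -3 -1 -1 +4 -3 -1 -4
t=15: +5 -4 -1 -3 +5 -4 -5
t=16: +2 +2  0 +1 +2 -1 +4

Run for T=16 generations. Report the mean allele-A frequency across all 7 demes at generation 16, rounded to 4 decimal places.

0.6948

t=0: k=[110 110 110 110 110 0 0]
t=1: x=[110.0000 110.0000 110.0000 110.0000 94.0500 15.9500 0.0000] k=[110 110 110 110 92 14 0]
t=2: x=[110.0000 110.0000 110.0000 107.3900 83.3000 23.2800 2.0300] k=[110 110 110 104 84 18 6]
t=3: x=[110.0000 110.0000 109.1300 101.9700 77.3300 25.8300 7.7400] k=[110 110 110 106 82 30 7]
t=4: x=[110.0000 110.0000 109.4200 103.1000 77.9400 34.2050 10.3350] k=[110 110 110 105 76 29 7]
t=5: x=[110.0000 110.0000 109.2750 101.5200 73.3900 32.6250 10.1900] k=[110 110 106 105 69 36 8]
t=6: x=[110.0000 109.4200 106.4350 99.9250 69.4350 36.7250 12.0600] k=[110 105 107 104 68 42 9]
t=7: x=[109.2750 106.0150 106.2750 99.2150 69.4500 40.9850 13.7850] k=[108 104 107 94 70 42 16]
t=8: x=[107.4200 105.0150 104.6800 92.4050 69.4200 42.2900 19.7700] k=[110 100 108 93 68 42 17]
t=9: x=[108.5500 102.6100 104.6650 91.5500 67.8550 42.1450 20.6250] k=[105 99 107 92 68 42 25]
t=10: x=[104.1300 101.0300 103.6650 90.6950 67.7100 43.3050 27.4650] k=[108 106 103 89 68 47 29]
t=11: x=[107.7100 105.8550 101.4050 87.9850 68.0000 47.4350 31.6100] k=[110 101 105 88 69 45 34]
t=12: x=[108.6950 102.8850 101.9550 87.7100 68.2750 46.8850 35.5950] k=[104 106 105 85 65 46 38]
t=13: x=[104.2900 105.5650 102.2450 85.0000 65.1450 47.5950 39.1600] k=[108 102 101 89 65 44 34]
t=14: x=[107.1300 102.7250 99.4050 87.2600 65.4350 45.5950 35.4500] k=[104 102 98 91 62 45 31]
t=15: x=[103.7100 101.7100 97.5650 87.8100 63.7400 45.4350 33.0300] k=[109 98 97 85 69 41 28]
t=16: x=[107.4050 99.4500 95.4050 84.4200 67.2600 43.1750 29.8850] k=[109 101 95 85 69 42 34]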